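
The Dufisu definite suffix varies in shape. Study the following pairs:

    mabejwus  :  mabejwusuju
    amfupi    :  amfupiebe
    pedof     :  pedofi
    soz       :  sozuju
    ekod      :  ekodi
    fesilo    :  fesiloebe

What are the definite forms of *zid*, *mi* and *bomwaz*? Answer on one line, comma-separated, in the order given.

zidi, miebe, bomwazuju

The pattern is sibilance of the final sound: -uju when the stem ends in a sibilant (*mabejwus*, *soz*); -i when the stem ends in a non-sibilant consonant (*pedof*, *ekod*); -ebe when the stem ends in a vowel (*amfupi*, *fesilo*).
*zid* — final sound /d/ (a non-sibilant consonant) → -i → *zidi*.
The final sound of *mi* is /i/, which is a vowel, so the suffix is -ebe, giving *miebe*.
*bomwaz*: final sound = /z/, a sibilant → -uju → *bomwazuju*.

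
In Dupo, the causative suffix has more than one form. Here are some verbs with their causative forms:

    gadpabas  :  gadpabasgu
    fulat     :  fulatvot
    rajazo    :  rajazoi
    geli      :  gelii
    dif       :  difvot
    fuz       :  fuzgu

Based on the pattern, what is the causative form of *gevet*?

gevetvot

The pattern is sibilance of the final sound: -gu when the stem ends in a sibilant (*gadpabas*, *fuz*); -vot when the stem ends in a non-sibilant consonant (*fulat*, *dif*); -i when the stem ends in a vowel (*rajazo*, *geli*).
Since the final sound of *gevet* is /t/ (a non-sibilant consonant), it takes -vot, giving *gevetvot*.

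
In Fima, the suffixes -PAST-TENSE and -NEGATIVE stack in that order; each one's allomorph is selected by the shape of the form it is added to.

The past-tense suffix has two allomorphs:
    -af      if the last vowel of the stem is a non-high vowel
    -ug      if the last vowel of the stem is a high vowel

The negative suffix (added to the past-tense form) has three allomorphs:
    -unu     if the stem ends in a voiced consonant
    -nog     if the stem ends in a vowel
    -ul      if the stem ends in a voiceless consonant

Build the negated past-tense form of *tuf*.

tufugunu

*tuf*: last vowel = /u/, a high vowel → -ug → *tufug*.
Since the final sound of the past-tense form *tufug* is /g/ (a voiced consonant), it takes -unu, giving *tufugunu*.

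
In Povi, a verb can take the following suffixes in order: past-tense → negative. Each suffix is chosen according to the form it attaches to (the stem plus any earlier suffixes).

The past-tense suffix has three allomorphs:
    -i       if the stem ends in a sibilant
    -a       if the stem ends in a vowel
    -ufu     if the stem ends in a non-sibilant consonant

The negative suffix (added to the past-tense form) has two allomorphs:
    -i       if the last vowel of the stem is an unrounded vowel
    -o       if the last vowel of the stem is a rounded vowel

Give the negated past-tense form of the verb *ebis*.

ebisii

*ebis* — final sound /s/ (a sibilant) → -i → *ebisi*.
The past-tense form *ebisi* — last vowel /i/ (an unrounded vowel) → -i → *ebisii*.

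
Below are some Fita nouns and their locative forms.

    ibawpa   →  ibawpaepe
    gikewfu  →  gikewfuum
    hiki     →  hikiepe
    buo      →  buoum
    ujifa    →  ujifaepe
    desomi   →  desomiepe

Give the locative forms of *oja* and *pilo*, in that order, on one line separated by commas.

The suffix is conditioned by the last vowel: -um when the last vowel of the stem is a rounded vowel (*gikewfu*, *buo*); -epe when the last vowel of the stem is an unrounded vowel (*ibawpa*, *hiki*, *ujifa*, *desomi*).
*oja* — last vowel /a/ (an unrounded vowel) → -epe → *ojaepe*.
Since the last vowel of *pilo* is /o/ (a rounded vowel), it takes -um, giving *piloum*.

ojaepe, piloum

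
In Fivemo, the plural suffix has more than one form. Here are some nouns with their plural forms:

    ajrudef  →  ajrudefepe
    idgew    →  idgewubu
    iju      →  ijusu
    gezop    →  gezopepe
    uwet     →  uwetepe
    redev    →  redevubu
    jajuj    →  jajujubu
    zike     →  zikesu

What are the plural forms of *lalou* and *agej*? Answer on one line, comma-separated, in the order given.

The alternation tracks the final sound of the stem — -epe when the stem ends in a voiceless consonant (*ajrudef*, *gezop*, *uwet*); -ubu when the stem ends in a voiced consonant (*idgew*, *redev*, *jajuj*); -su when the stem ends in a vowel (*iju*, *zike*).
*lalou* — final sound /u/ (a vowel) → -su → *lalousu*.
The final sound of *agej* is /j/, which is a voiced consonant, so the suffix is -ubu, giving *agejubu*.

lalousu, agejubu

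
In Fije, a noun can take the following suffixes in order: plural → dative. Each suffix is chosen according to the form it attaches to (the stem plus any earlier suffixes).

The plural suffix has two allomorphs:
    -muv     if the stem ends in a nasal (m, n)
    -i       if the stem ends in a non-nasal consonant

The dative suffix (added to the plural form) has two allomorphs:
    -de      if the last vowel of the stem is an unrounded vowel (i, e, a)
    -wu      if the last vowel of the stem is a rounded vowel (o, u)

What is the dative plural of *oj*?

ojide

*oj*: final consonant = /j/, non-nasal → -i → *oji*.
Since the last vowel of the plural form *oji* is /i/ (an unrounded vowel), it takes -de, giving *ojide*.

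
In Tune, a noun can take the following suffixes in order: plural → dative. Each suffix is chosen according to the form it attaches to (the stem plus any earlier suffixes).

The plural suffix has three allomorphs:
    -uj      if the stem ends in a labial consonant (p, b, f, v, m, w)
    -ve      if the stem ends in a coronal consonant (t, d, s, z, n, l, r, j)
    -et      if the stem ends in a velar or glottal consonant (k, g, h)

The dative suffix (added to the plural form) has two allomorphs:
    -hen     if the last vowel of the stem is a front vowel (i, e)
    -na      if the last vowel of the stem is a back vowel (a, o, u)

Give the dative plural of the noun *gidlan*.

*gidlan* — final consonant /n/ (coronal) → -ve → *gidlanve*.
The plural form *gidlanve*: last vowel = /e/, a front vowel → -hen → *gidlanvehen*.

gidlanvehen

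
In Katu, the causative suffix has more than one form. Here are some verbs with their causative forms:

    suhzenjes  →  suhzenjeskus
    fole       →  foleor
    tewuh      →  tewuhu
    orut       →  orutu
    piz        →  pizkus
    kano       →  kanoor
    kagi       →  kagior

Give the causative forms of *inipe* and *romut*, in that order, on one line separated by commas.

Looking at the final sound of each stem: -kus when the stem ends in a sibilant (*suhzenjes*, *piz*); -u when the stem ends in a non-sibilant consonant (*tewuh*, *orut*); -or when the stem ends in a vowel (*fole*, *kano*, *kagi*).
Since the final sound of *inipe* is /e/ (a vowel), it takes -or, giving *inipeor*.
Since the final sound of *romut* is /t/ (a non-sibilant consonant), it takes -u, giving *romutu*.

inipeor, romutu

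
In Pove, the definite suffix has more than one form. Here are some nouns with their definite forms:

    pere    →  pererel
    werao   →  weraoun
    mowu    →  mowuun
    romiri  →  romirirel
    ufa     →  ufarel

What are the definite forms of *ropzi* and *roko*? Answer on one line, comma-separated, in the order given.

The suffix is conditioned by the last vowel: -un when the last vowel of the stem is a rounded vowel (*werao*, *mowu*); -rel when the last vowel of the stem is an unrounded vowel (*pere*, *romiri*, *ufa*).
*ropzi*: last vowel = /i/, an unrounded vowel → -rel → *ropzirel*.
The last vowel of *roko* is /o/, which is a rounded vowel, so the suffix is -un, giving *rokoun*.

ropzirel, rokoun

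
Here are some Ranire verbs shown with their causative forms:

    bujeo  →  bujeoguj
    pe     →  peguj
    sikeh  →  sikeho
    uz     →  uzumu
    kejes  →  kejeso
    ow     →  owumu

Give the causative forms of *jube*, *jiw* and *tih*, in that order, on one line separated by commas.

jubeguj, jiwumu, tiho

The alternation tracks the final sound of the stem — -o when the stem ends in a voiceless consonant (*sikeh*, *kejes*); -umu when the stem ends in a voiced consonant (*uz*, *ow*); -guj when the stem ends in a vowel (*bujeo*, *pe*).
*jube* — final sound /e/ (a vowel) → -guj → *jubeguj*.
*jiw*: final sound = /w/, a voiced consonant → -umu → *jiwumu*.
The final sound of *tih* is /h/, which is a voiceless consonant, so the suffix is -o, giving *tiho*.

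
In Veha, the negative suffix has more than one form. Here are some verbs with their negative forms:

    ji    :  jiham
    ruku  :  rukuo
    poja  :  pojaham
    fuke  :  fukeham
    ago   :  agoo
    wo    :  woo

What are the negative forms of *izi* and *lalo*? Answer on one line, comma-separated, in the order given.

iziham, laloo

Looking at the last vowel of each stem: -o when the last vowel of the stem is a rounded vowel (*ruku*, *ago*, *wo*); -ham when the last vowel of the stem is an unrounded vowel (*ji*, *poja*, *fuke*).
*izi*: last vowel = /i/, an unrounded vowel → -ham → *iziham*.
The last vowel of *lalo* is /o/, which is a rounded vowel, so the suffix is -o, giving *laloo*.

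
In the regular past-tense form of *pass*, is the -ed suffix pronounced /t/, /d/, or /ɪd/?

The stem *pass* ends in a voiceless consonant other than /t/.
The -ed suffix is realized as /ɪd/ after /t, d/; as /t/ after other voiceless consonants; and as /d/ after other voiced sounds.
So -ed on *pass* is pronounced /t/.

/t/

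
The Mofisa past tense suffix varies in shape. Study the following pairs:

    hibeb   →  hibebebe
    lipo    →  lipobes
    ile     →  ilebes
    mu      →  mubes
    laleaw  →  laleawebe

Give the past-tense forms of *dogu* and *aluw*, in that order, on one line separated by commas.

The suffix is conditioned by the final sound: -ebe when the stem ends in a consonant (*hibeb*, *laleaw*); -bes when the stem ends in a vowel (*lipo*, *ile*, *mu*).
Since the final sound of *dogu* is /u/ (a vowel), it takes -bes, giving *dogubes*.
Since the final sound of *aluw* is /w/ (a consonant), it takes -ebe, giving *aluwebe*.

dogubes, aluwebe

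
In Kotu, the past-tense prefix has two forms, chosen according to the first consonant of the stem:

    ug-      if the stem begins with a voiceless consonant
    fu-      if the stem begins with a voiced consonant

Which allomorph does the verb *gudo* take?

fu-

The first consonant of *gudo* is /g/, which is voiced, so the prefix is fu-.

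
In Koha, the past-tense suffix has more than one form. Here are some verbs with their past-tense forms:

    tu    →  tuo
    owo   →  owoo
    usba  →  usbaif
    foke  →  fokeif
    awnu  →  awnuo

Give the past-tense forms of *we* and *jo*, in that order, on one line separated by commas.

weif, joo

The suffix is conditioned by the last vowel: -o when the last vowel of the stem is a rounded vowel (*tu*, *owo*, *awnu*); -if when the last vowel of the stem is an unrounded vowel (*usba*, *foke*).
*we* — last vowel /e/ (an unrounded vowel) → -if → *weif*.
*jo* — last vowel /o/ (a rounded vowel) → -o → *joo*.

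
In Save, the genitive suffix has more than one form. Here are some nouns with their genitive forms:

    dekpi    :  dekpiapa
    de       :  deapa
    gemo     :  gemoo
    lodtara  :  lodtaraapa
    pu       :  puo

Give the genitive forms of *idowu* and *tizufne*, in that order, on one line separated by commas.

The pattern is rounding harmony: -o when the last vowel of the stem is a rounded vowel (*gemo*, *pu*); -apa when the last vowel of the stem is an unrounded vowel (*dekpi*, *de*, *lodtara*).
Since the last vowel of *idowu* is /u/ (a rounded vowel), it takes -o, giving *idowuo*.
*tizufne*: last vowel = /e/, an unrounded vowel → -apa → *tizufneapa*.

idowuo, tizufneapa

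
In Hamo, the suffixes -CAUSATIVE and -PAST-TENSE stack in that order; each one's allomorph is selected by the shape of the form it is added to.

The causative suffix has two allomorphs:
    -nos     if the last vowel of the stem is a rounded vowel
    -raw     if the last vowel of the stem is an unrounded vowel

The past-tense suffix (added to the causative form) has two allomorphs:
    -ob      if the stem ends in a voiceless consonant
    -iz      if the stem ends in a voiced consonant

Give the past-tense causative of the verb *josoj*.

josojnosob

Since the last vowel of *josoj* is /o/ (a rounded vowel), it takes -nos, giving *josojnos*.
The final consonant of the causative form *josojnos* is /s/, which is voiceless, so the past-tense suffix is -ob, giving *josojnosob*.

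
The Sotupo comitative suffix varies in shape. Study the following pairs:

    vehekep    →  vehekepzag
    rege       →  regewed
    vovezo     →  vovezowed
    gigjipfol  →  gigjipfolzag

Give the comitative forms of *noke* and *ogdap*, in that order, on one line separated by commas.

nokewed, ogdapzag

The suffix is conditioned by the final sound: -zag when the stem ends in a consonant (*vehekep*, *gigjipfol*); -wed when the stem ends in a vowel (*rege*, *vovezo*).
The final sound of *noke* is /e/, which is a vowel, so the suffix is -wed, giving *nokewed*.
*ogdap*: final sound = /p/, a consonant → -zag → *ogdapzag*.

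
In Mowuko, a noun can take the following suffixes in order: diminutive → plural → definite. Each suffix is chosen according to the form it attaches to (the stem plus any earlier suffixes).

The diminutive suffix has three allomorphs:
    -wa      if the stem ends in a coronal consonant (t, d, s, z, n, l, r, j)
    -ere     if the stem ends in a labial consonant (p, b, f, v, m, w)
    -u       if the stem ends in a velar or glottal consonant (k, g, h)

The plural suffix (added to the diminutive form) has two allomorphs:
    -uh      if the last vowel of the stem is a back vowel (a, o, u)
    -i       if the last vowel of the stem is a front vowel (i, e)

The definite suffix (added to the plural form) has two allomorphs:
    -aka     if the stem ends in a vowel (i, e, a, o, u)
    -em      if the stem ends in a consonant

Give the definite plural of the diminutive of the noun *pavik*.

pavikuuhem

Since the final consonant of *pavik* is /k/ (velar/glottal), it takes -u, giving *paviku*.
The last vowel of the diminutive form *paviku* is /u/, which is a back vowel, so the plural suffix is -uh, giving *pavikuuh*.
The final sound of the plural form *pavikuuh* is /h/, which is a consonant, so the definite suffix is -em, giving *pavikuuhem*.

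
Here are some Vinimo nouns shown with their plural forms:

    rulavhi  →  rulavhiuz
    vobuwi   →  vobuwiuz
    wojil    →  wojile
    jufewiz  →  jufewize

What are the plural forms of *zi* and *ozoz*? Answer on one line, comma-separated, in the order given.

Looking at the final sound of each stem: -e when the stem ends in a consonant (*wojil*, *jufewiz*); -uz when the stem ends in a vowel (*rulavhi*, *vobuwi*).
*zi* — final sound /i/ (a vowel) → -uz → *ziuz*.
Since the final sound of *ozoz* is /z/ (a consonant), it takes -e, giving *ozoze*.

ziuz, ozoze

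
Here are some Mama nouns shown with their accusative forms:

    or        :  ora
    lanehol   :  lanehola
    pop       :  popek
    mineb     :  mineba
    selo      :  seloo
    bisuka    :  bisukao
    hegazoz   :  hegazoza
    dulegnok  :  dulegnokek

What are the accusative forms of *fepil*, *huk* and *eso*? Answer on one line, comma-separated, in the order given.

fepila, hukek, esoo

The pattern is voicing of the final sound: -ek when the stem ends in a voiceless consonant (*pop*, *dulegnok*); -a when the stem ends in a voiced consonant (*or*, *lanehol*, *mineb*, *hegazoz*); -o when the stem ends in a vowel (*selo*, *bisuka*).
The final sound of *fepil* is /l/, which is a voiced consonant, so the suffix is -a, giving *fepila*.
Since the final sound of *huk* is /k/ (a voiceless consonant), it takes -ek, giving *hukek*.
*eso* — final sound /o/ (a vowel) → -o → *esoo*.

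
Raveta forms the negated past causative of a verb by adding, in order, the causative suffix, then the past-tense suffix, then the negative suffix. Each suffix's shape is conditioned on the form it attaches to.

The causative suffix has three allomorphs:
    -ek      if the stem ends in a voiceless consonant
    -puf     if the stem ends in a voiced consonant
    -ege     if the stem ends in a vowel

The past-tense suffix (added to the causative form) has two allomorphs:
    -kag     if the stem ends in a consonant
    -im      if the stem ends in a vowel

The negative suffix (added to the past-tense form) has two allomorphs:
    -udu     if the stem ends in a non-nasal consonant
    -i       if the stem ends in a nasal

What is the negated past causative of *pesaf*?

The final sound of *pesaf* is /f/, which is a voiceless consonant, so the causative suffix is -ek, giving *pesafek*.
The causative form *pesafek*: final sound = /k/, a consonant → -kag → *pesafekkag*.
The past-tense form *pesafekkag* — final consonant /g/ (non-nasal) → -udu → *pesafekkagudu*.

pesafekkagudu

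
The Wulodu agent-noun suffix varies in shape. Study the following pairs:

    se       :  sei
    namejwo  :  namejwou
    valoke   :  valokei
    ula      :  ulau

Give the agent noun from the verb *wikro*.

Looking at the last vowel of each stem: -i when the last vowel of the stem is a front vowel (*se*, *valoke*); -u when the last vowel of the stem is a back vowel (*namejwo*, *ula*).
The last vowel of *wikro* is /o/, which is a back vowel, so the suffix is -u, giving *wikrou*.

wikrou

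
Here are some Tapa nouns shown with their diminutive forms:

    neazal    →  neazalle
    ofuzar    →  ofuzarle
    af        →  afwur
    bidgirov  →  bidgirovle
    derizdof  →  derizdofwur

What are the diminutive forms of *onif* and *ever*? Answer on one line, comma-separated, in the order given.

Looking at the final consonant of each stem: -wur when the stem ends in a voiceless consonant (*af*, *derizdof*); -le when the stem ends in a voiced consonant (*neazal*, *ofuzar*, *bidgirov*).
*onif*: final consonant = /f/, voiceless → -wur → *onifwur*.
*ever*: final consonant = /r/, voiced → -le → *everle*.

onifwur, everle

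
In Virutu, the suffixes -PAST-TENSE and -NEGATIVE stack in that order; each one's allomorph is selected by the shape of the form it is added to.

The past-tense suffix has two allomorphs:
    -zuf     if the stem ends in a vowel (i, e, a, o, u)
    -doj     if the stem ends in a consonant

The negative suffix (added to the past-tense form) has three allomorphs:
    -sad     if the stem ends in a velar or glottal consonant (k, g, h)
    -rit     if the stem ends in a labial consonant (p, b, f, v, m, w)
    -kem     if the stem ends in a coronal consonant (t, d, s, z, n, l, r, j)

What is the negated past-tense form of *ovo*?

ovozufrit

*ovo* — final sound /o/ (a vowel) → -zuf → *ovozuf*.
The past-tense form *ovozuf*: final consonant = /f/, labial → -rit → *ovozufrit*.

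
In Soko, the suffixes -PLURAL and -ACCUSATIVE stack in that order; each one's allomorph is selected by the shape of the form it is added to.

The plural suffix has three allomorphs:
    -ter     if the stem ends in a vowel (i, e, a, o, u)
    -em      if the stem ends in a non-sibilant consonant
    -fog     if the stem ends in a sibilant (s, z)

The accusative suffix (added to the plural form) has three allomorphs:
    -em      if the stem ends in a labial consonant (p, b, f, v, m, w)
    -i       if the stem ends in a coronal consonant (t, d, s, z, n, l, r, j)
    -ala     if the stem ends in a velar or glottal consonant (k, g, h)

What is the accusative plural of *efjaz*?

efjazfogala

Since the final sound of *efjaz* is /z/ (a sibilant), it takes -fog, giving *efjazfog*.
The plural form *efjazfog*: final consonant = /g/, velar/glottal → -ala → *efjazfogala*.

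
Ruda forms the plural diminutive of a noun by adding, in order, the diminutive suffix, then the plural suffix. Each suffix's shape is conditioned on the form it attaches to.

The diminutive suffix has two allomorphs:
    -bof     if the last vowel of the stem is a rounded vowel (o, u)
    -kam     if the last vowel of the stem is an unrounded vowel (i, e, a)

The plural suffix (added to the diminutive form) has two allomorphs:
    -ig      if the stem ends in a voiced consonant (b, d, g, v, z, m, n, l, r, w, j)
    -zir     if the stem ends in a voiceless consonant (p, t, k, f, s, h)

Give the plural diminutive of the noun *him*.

*him* — last vowel /i/ (an unrounded vowel) → -kam → *himkam*.
The diminutive form *himkam* — final consonant /m/ (voiced) → -ig → *himkamig*.

himkamig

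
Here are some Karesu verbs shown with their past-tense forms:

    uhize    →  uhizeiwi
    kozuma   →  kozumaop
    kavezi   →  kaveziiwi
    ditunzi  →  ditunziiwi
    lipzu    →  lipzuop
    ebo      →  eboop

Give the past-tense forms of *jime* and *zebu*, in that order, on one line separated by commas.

The pattern is front/back vowel harmony: -iwi when the last vowel of the stem is a front vowel (*uhize*, *kavezi*, *ditunzi*); -op when the last vowel of the stem is a back vowel (*kozuma*, *lipzu*, *ebo*).
Since the last vowel of *jime* is /e/ (a front vowel), it takes -iwi, giving *jimeiwi*.
The last vowel of *zebu* is /u/, which is a back vowel, so the suffix is -op, giving *zebuop*.

jimeiwi, zebuop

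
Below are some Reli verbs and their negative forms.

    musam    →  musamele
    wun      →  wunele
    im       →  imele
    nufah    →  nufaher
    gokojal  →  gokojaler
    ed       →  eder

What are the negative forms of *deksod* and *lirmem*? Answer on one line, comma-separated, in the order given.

The pattern is nasality of the final consonant: -ele when the stem ends in a nasal (*musam*, *wun*, *im*); -er when the stem ends in a non-nasal consonant (*nufah*, *gokojal*, *ed*).
*deksod*: final consonant = /d/, non-nasal → -er → *deksoder*.
Since the final consonant of *lirmem* is /m/ (a nasal), it takes -ele, giving *lirmemele*.

deksoder, lirmemele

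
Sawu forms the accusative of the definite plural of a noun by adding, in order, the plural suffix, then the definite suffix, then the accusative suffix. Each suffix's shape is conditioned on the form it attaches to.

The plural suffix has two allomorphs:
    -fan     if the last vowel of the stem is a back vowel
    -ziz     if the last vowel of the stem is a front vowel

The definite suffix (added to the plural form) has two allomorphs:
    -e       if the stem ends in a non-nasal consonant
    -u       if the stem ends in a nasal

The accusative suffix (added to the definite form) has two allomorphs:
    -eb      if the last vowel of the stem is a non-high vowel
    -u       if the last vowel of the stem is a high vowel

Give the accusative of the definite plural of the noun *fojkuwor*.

Since the last vowel of *fojkuwor* is /o/ (a back vowel), it takes -fan, giving *fojkuworfan*.
The final consonant of the plural form *fojkuworfan* is /n/, which is a nasal, so the definite suffix is -u, giving *fojkuworfanu*.
The definite form *fojkuworfanu* — last vowel /u/ (a high vowel) → -u → *fojkuworfanuu*.

fojkuworfanuu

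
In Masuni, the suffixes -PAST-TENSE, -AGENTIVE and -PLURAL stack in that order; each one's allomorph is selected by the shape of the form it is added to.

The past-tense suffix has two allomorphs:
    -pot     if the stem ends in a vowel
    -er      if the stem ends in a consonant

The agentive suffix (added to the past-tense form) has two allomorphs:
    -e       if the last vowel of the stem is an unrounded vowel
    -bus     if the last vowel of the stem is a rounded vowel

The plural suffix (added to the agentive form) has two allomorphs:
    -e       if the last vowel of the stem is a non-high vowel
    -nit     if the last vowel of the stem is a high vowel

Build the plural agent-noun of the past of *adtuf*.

adtuferee

*adtuf*: final sound = /f/, a consonant → -er → *adtufer*.
The past-tense form *adtufer* — last vowel /e/ (an unrounded vowel) → -e → *adtufere*.
The agentive form *adtufere* — last vowel /e/ (a non-high vowel) → -e → *adtuferee*.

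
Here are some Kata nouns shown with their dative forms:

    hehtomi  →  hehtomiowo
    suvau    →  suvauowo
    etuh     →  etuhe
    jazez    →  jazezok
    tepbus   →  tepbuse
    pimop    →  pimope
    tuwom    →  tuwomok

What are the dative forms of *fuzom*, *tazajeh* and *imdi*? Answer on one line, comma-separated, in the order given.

The pattern is voicing of the final sound: -e when the stem ends in a voiceless consonant (*etuh*, *tepbus*, *pimop*); -ok when the stem ends in a voiced consonant (*jazez*, *tuwom*); -owo when the stem ends in a vowel (*hehtomi*, *suvau*).
*fuzom* — final sound /m/ (a voiced consonant) → -ok → *fuzomok*.
The final sound of *tazajeh* is /h/, which is a voiceless consonant, so the suffix is -e, giving *tazajehe*.
Since the final sound of *imdi* is /i/ (a vowel), it takes -owo, giving *imdiowo*.

fuzomok, tazajehe, imdiowo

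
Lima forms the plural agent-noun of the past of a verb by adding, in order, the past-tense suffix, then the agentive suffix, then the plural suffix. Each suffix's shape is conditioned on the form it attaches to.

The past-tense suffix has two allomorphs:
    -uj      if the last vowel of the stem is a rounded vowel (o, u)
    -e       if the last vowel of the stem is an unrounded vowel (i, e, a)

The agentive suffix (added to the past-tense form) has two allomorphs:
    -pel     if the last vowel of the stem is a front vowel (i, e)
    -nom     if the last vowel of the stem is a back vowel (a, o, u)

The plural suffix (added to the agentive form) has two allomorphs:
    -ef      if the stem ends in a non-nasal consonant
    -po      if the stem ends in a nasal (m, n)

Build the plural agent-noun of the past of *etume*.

The last vowel of *etume* is /e/, which is an unrounded vowel, so the past-tense suffix is -e, giving *etumee*.
The past-tense form *etumee*: last vowel = /e/, a front vowel → -pel → *etumeepel*.
The final consonant of the agentive form *etumeepel* is /l/, which is non-nasal, so the plural suffix is -ef, giving *etumeepelef*.

etumeepelef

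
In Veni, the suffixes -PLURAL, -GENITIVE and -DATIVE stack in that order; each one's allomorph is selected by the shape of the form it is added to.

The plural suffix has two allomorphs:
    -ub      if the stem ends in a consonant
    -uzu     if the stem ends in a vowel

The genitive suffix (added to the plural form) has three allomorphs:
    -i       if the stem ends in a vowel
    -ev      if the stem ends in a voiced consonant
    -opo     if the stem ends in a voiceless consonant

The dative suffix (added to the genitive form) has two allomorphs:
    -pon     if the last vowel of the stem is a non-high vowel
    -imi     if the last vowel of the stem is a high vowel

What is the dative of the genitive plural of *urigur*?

Since the final sound of *urigur* is /r/ (a consonant), it takes -ub, giving *urigurub*.
The final sound of the plural form *urigurub* is /b/, which is a voiced consonant, so the genitive suffix is -ev, giving *urigurubev*.
The genitive form *urigurubev*: last vowel = /e/, a non-high vowel → -pon → *urigurubevpon*.

urigurubevpon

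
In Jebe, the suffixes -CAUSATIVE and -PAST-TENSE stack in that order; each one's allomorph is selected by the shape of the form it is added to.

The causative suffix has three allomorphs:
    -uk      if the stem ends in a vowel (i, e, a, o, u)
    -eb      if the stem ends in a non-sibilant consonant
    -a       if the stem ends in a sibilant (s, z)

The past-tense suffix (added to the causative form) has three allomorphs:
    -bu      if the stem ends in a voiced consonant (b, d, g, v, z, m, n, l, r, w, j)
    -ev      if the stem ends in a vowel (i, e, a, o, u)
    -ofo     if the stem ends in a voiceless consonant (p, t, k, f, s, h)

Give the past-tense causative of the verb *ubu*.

ubuukofo

The final sound of *ubu* is /u/, which is a vowel, so the causative suffix is -uk, giving *ubuuk*.
Since the final sound of the causative form *ubuuk* is /k/ (a voiceless consonant), it takes -ofo, giving *ubuukofo*.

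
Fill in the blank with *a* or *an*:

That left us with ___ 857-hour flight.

The indefinite article is chosen by the initial *sound* of the following word, not its spelling.
The number *857* is spoken "eight hundred …", beginning with /eɪt/ — a vowel sound.
So the article is *an*: That left us with an 857-hour flight.

an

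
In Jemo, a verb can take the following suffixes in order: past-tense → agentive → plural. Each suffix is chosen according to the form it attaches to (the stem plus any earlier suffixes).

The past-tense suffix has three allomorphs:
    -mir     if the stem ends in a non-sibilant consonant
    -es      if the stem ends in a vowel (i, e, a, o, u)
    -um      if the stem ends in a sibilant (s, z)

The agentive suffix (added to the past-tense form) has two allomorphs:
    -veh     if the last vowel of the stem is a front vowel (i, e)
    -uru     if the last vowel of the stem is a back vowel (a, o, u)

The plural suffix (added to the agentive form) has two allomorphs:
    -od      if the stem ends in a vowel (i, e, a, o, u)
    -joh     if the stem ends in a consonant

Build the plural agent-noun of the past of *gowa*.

*gowa*: final sound = /a/, a vowel → -es → *gowaes*.
Since the last vowel of the past-tense form *gowaes* is /e/ (a front vowel), it takes -veh, giving *gowaesveh*.
The agentive form *gowaesveh* — final sound /h/ (a consonant) → -joh → *gowaesvehjoh*.

gowaesvehjoh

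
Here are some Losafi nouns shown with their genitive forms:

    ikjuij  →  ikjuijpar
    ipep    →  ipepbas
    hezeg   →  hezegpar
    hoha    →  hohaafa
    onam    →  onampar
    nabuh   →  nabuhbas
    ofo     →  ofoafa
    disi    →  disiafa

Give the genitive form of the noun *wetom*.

The pattern is voicing of the final sound: -bas when the stem ends in a voiceless consonant (*ipep*, *nabuh*); -par when the stem ends in a voiced consonant (*ikjuij*, *hezeg*, *onam*); -afa when the stem ends in a vowel (*hoha*, *ofo*, *disi*).
The final sound of *wetom* is /m/, which is a voiced consonant, so the suffix is -par, giving *wetompar*.

wetompar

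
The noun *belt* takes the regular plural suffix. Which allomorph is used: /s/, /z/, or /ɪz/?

/s/

The stem *belt* ends in a voiceless non-sibilant consonant.
The plural suffix surfaces as /ɪz/ after sibilants, /s/ after other voiceless consonants, and /z/ after other voiced sounds.
So the plural -s on *belt* is pronounced /s/.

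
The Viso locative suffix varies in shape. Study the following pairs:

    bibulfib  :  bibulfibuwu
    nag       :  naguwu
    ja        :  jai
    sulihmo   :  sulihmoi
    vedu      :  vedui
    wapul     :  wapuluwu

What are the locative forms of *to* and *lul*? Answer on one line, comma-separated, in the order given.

The pattern is consonant vs. vowel: -uwu when the stem ends in a consonant (*bibulfib*, *nag*, *wapul*); -i when the stem ends in a vowel (*ja*, *sulihmo*, *vedu*).
*to*: final sound = /o/, a vowel → -i → *toi*.
Since the final sound of *lul* is /l/ (a consonant), it takes -uwu, giving *luluwu*.

toi, luluwu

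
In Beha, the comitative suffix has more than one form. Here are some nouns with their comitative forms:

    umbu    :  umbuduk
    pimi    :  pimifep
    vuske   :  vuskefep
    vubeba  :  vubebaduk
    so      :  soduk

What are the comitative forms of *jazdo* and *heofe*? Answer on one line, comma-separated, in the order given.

The alternation tracks the last vowel of the stem — -fep when the last vowel of the stem is a front vowel (*pimi*, *vuske*); -duk when the last vowel of the stem is a back vowel (*umbu*, *vubeba*, *so*).
*jazdo* — last vowel /o/ (a back vowel) → -duk → *jazdoduk*.
*heofe* — last vowel /e/ (a front vowel) → -fep → *heofefep*.

jazdoduk, heofefep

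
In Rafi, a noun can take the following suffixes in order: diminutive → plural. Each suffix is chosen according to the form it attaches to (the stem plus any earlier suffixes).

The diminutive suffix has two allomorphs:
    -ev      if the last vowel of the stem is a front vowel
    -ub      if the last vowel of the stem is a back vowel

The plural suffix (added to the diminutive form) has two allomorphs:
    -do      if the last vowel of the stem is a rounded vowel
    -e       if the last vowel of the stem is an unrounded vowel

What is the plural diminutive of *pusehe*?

*pusehe*: last vowel = /e/, a front vowel → -ev → *puseheev*.
The last vowel of the diminutive form *puseheev* is /e/, which is an unrounded vowel, so the plural suffix is -e, giving *puseheeve*.

puseheeve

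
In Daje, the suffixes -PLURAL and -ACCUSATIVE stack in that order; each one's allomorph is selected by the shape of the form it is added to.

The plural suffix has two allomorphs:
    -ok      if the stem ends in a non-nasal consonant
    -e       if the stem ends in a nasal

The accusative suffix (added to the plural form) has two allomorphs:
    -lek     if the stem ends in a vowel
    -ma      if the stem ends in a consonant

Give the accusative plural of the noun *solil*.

solilokma

The final consonant of *solil* is /l/, which is non-nasal, so the plural suffix is -ok, giving *solilok*.
The plural form *solilok*: final sound = /k/, a consonant → -ma → *solilokma*.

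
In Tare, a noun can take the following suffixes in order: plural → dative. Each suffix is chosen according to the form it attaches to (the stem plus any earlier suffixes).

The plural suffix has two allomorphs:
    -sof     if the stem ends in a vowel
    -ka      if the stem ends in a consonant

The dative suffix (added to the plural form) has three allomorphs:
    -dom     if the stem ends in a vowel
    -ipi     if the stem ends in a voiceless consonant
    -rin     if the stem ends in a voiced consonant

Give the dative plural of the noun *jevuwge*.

jevuwgesofipi

*jevuwge*: final sound = /e/, a vowel → -sof → *jevuwgesof*.
Since the final sound of the plural form *jevuwgesof* is /f/ (a voiceless consonant), it takes -ipi, giving *jevuwgesofipi*.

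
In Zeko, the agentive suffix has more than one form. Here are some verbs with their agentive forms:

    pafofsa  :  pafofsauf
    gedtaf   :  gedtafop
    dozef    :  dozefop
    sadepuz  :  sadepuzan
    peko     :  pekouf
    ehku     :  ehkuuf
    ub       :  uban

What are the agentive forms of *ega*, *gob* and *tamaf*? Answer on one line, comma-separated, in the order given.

The suffix is conditioned by the final sound: -op when the stem ends in a voiceless consonant (*gedtaf*, *dozef*); -an when the stem ends in a voiced consonant (*sadepuz*, *ub*); -uf when the stem ends in a vowel (*pafofsa*, *peko*, *ehku*).
The final sound of *ega* is /a/, which is a vowel, so the suffix is -uf, giving *egauf*.
*gob* — final sound /b/ (a voiced consonant) → -an → *goban*.
The final sound of *tamaf* is /f/, which is a voiceless consonant, so the suffix is -op, giving *tamafop*.

egauf, goban, tamafop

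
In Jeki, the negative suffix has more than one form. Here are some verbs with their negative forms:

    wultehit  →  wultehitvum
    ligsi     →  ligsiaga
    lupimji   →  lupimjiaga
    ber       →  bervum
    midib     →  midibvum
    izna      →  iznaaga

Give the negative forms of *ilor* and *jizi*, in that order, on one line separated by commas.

ilorvum, jiziaga

Looking at the final sound of each stem: -vum when the stem ends in a consonant (*wultehit*, *ber*, *midib*); -aga when the stem ends in a vowel (*ligsi*, *lupimji*, *izna*).
Since the final sound of *ilor* is /r/ (a consonant), it takes -vum, giving *ilorvum*.
*jizi* — final sound /i/ (a vowel) → -aga → *jiziaga*.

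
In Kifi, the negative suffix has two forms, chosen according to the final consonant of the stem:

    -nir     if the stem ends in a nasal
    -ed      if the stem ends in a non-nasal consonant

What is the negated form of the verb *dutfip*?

dutfiped

Since the final consonant of *dutfip* is /p/ (non-nasal), it takes -ed, giving *dutfiped*.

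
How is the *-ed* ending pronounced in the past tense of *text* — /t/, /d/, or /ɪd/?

The stem *text* ends in /t/ or /d/.
The -ed suffix is realized as /ɪd/ after /t, d/; as /t/ after other voiceless consonants; and as /d/ after other voiced sounds.
So -ed on *text* is pronounced /ɪd/.

/ɪd/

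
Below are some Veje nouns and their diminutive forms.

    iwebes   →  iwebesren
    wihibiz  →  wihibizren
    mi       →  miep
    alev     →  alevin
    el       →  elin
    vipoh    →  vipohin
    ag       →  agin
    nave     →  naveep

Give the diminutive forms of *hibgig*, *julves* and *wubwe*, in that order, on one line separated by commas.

hibgigin, julvesren, wubweep

Looking at the final sound of each stem: -ren when the stem ends in a sibilant (*iwebes*, *wihibiz*); -in when the stem ends in a non-sibilant consonant (*alev*, *el*, *vipoh*, *ag*); -ep when the stem ends in a vowel (*mi*, *nave*).
The final sound of *hibgig* is /g/, which is a non-sibilant consonant, so the suffix is -in, giving *hibgigin*.
*julves* — final sound /s/ (a sibilant) → -ren → *julvesren*.
The final sound of *wubwe* is /e/, which is a vowel, so the suffix is -ep, giving *wubweep*.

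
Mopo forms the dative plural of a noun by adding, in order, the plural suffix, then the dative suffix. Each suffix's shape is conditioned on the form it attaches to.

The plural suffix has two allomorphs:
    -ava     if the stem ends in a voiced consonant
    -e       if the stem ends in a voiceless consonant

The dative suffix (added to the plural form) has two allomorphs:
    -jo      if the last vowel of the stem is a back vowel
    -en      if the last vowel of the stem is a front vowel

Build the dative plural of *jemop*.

Since the final consonant of *jemop* is /p/ (voiceless), it takes -e, giving *jemope*.
The last vowel of the plural form *jemope* is /e/, which is a front vowel, so the dative suffix is -en, giving *jemopeen*.

jemopeen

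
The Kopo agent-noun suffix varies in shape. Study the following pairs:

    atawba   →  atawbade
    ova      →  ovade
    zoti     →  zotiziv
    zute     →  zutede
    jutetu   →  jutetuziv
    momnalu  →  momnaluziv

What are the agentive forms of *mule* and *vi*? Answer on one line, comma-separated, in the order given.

The alternation tracks the last vowel of the stem — -ziv when the last vowel of the stem is a high vowel (*zoti*, *jutetu*, *momnalu*); -de when the last vowel of the stem is a non-high vowel (*atawba*, *ova*, *zute*).
*mule* — last vowel /e/ (a non-high vowel) → -de → *mulede*.
The last vowel of *vi* is /i/, which is a high vowel, so the suffix is -ziv, giving *viziv*.

mulede, viziv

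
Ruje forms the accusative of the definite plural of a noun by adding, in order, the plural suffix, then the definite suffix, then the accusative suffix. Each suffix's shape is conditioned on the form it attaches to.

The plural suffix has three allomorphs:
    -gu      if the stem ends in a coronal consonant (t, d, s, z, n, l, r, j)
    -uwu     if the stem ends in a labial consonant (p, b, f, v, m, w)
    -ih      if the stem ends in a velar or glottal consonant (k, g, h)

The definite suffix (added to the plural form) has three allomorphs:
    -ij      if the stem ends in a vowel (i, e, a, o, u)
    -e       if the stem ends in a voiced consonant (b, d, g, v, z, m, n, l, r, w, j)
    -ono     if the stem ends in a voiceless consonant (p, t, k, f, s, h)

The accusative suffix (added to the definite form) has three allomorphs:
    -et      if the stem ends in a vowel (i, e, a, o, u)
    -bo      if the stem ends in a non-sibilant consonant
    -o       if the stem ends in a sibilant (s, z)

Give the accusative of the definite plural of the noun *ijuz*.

ijuzguijbo

*ijuz*: final consonant = /z/, coronal → -gu → *ijuzgu*.
The final sound of the plural form *ijuzgu* is /u/, which is a vowel, so the definite suffix is -ij, giving *ijuzguij*.
The definite form *ijuzguij*: final sound = /j/, a non-sibilant consonant → -bo → *ijuzguijbo*.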